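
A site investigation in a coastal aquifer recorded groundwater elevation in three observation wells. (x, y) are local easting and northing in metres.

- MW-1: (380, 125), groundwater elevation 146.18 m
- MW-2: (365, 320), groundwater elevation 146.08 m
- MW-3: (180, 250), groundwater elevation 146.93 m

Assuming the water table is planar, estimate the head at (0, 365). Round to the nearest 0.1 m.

Differences from MW-1: to MW-2 (Δx, Δy, Δh) = (-15, 195, -0.10); to MW-3 = (-200, 125, +0.75).
Solve a·Δx + b·Δy = Δh: det = (-15)·125 − (-200)·195 = 37125.
∂h/∂x = [(-0.10)·125 − (+0.75)·195] / 37125 = -0.004276
∂h/∂y = [(-15)·(+0.75) − (-200)·(-0.10)] / 37125 = -0.0008418
h(0, 365) = 146.18 + (-0.004276)·(-380) + (-0.0008418)·(240) = 146.18 +1.625 -0.202 = 147.603 m.

147.6 m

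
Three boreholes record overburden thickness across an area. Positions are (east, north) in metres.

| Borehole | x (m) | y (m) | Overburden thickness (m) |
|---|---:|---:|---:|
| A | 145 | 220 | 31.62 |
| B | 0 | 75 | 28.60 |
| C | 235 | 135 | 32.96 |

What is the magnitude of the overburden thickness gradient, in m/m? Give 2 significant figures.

0.018 m/m

Differences from A: to B (Δx, Δy, Δh) = (-145, -145, -3.02); to C = (90, -85, +1.34).
Determinant of the coordinate differences = (-145)·(-85) − 90·(-145) = 25375.
∂d/∂x = [(-3.02)·(-85) − (+1.34)·(-145)] / 25375 = +0.01777
∂d/∂y = [(-145)·(+1.34) − 90·(-3.02)] / 25375 = +0.003054
|∇f| = √(0.01777² + 0.003054²) = 0.01803 m/m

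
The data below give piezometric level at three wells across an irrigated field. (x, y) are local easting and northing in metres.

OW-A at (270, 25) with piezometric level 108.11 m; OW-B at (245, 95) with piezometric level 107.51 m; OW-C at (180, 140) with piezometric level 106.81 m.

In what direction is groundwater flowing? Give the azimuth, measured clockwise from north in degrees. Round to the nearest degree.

314°

Taking OW-A as reference: OW-B−OW-A = (-25, 70, -0.60); OW-C−OW-A = (-90, 115, -1.30).
Solve a·Δx + b·Δy = Δh: det = (-25)·115 − (-90)·70 = 3425.
∂h/∂x = [(-0.60)·115 − (-1.30)·70] / 3425 = +0.006423
∂h/∂y = [(-25)·(-1.30) − (-90)·(-0.60)] / 3425 = -0.006277
Flow direction (−∇h) has components (-0.006423 E, +0.006277 N).
Azimuth = atan2(E, N) = atan2(-0.006423, +0.006277) = 314.3° ≈ 314°.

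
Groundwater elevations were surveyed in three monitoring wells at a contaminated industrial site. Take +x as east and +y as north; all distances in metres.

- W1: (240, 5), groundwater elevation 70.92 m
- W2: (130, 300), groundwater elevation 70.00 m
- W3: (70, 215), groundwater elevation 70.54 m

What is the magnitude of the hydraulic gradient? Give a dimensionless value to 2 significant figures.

0.0052

With h = a·x + b·y + c and W1 as origin, the differences give:
  (-110)·a + 295·b = -0.92
  (-170)·a + 210·b = -0.38
Eliminate b (×210 and ×295, subtract): 27050·a = -81.100 → a = ∂h/∂x = -0.002998
Back-substitute: b = ∂h/∂y = -0.004237.
|∇h| = √(-0.002998² + -0.004237²) = 0.00519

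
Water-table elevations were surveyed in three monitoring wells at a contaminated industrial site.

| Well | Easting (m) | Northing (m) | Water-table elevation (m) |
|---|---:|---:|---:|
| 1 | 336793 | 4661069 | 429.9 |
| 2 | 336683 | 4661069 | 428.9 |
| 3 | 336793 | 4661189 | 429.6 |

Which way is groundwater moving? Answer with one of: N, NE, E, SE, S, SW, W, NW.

∂h/∂x = (428.9 − 429.9) / (336683 − 336793) = +0.009091
∂h/∂y = (429.6 − 429.9) / (4661189 − 4661069) = -0.002500
Flow = −∇h = (-0.009091 east, +0.002500 north), which points west.

W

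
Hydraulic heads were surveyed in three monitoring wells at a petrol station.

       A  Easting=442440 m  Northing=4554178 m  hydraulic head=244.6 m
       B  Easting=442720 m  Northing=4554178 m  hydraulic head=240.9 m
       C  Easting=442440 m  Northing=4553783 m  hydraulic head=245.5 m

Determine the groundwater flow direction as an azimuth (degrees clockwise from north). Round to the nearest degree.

080°

∂h/∂x = (240.9 − 244.6) / (442720 − 442440) = -0.01321
∂h/∂y = (245.5 − 244.6) / (4553783 − 4554178) = -0.002278
Flow direction (−∇h) has components (+0.01321 E, +0.002278 N).
Azimuth = atan2(E, N) = atan2(+0.01321, +0.002278) = 80.2° ≈ 080°.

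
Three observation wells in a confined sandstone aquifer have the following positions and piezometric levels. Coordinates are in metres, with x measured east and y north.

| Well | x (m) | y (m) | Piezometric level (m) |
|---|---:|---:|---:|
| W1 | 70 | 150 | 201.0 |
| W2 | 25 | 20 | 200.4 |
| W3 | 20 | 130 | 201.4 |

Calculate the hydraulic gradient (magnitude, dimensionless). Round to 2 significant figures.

0.014

With h = a·x + b·y + c and W1 as origin, the differences give:
  (-45)·a + (-130)·b = -0.6
  (-50)·a + (-20)·b = +0.4
Eliminate b (×(-20) and ×(-130), subtract): -5600·a = 64.00 → a = ∂h/∂x = -0.01143
Back-substitute: b = ∂h/∂y = +0.008571.
|∇h| = √(-0.01143² + 0.008571²) = 0.01429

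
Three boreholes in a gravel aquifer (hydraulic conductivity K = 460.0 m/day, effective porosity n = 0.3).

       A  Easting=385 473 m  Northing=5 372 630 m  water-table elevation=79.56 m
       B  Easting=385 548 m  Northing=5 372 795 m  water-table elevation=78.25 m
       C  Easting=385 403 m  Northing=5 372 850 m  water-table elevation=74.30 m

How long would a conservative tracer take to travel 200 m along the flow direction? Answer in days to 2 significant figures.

Differences from A: to B (Δx, Δy, Δh) = (75, 165, -1.31); to C = (-70, 220, -5.26).
Solve a·Δx + b·Δy = Δh: det = 75·220 − (-70)·165 = 28050.
∂h/∂x = [(-1.31)·220 − (-5.26)·165] / 28050 = +0.02067
∂h/∂y = [75·(-5.26) − (-70)·(-1.31)] / 28050 = -0.01733
|∇h| = √(0.02067² + -0.01733²) = 0.02697
Seepage velocity v = K·i/n = 460.0 × 0.02697 / 0.3 = 41.35 m/day.
t = 200 / 41.35 = 4.837 days.

4.8 days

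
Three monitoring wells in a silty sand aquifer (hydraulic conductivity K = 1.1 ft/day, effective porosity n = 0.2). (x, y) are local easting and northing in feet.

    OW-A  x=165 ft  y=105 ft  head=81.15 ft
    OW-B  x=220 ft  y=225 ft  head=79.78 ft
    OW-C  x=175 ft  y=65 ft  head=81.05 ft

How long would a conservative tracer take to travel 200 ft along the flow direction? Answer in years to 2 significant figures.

Taking OW-A as reference: OW-B−OW-A = (55, 120, -1.37); OW-C−OW-A = (10, -40, -0.10).
Solve a·Δx + b·Δy = Δh: det = 55·(-40) − 10·120 = -3400.
∂h/∂x = [(-1.37)·(-40) − (-0.10)·120] / -3400 = -0.01965
∂h/∂y = [55·(-0.10) − 10·(-1.37)] / -3400 = -0.002412
|∇h| = √(-0.01965² + -0.002412²) = 0.0198
Seepage velocity v = K·i/n = 1.1 × 0.0198 / 0.2 = 0.1089 ft/day.
t = 200 / 0.1089 = 1837 days = 5.03 years.

5.0 years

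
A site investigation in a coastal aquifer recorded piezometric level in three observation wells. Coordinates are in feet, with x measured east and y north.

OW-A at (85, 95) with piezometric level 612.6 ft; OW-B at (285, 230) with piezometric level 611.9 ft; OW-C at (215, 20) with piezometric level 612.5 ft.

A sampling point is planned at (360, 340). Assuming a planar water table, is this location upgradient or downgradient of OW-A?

With h = a·x + b·y + c and OW-A as origin, the differences give:
  200·a + 135·b = -0.7
  130·a + (-75)·b = -0.1
Eliminate b (×(-75) and ×135, subtract): -32550·a = 66.00 → a = ∂h/∂x = -0.002028
Back-substitute: b = ∂h/∂y = -0.002181.
Head at (360, 340) = 612.6 + (-0.002028)·(275) + (-0.002181)·(245) = 611.51 ft.
That is lower than the 612.6 ft at OW-A, so the point is downgradient.

downgradient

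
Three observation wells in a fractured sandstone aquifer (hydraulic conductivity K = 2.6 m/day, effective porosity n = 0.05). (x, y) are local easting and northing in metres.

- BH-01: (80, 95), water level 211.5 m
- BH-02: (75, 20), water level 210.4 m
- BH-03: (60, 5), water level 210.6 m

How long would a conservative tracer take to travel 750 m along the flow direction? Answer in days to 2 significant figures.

420 days

Differences from BH-01: to BH-02 (Δx, Δy, Δh) = (-5, -75, -1.1); to BH-03 = (-20, -90, -0.9).
Determinant of the coordinate differences = (-5)·(-90) − (-20)·(-75) = -1050.
∂h/∂x = [(-1.1)·(-90) − (-0.9)·(-75)] / -1050 = -0.03000
∂h/∂y = [(-5)·(-0.9) − (-20)·(-1.1)] / -1050 = +0.01667
|∇h| = √(-0.03000² + 0.01667²) = 0.03432
Seepage velocity v = K·i/n = 2.6 × 0.03432 / 0.05 = 1.785 m/day.
t = 750 / 1.785 = 420.2 days.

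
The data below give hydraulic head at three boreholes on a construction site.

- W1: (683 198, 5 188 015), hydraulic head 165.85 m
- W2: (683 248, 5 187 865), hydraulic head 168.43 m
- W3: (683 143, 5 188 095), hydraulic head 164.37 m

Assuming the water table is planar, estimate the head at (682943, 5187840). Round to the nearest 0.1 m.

167.7 m

Differences from W1: to W2 (Δx, Δy, Δh) = (50, -150, +2.58); to W3 = (-55, 80, -1.48).
Solve a·Δx + b·Δy = Δh: det = 50·80 − (-55)·(-150) = -4250.
∂h/∂x = [(+2.58)·80 − (-1.48)·(-150)] / -4250 = +0.003671
∂h/∂y = [50·(-1.48) − (-55)·(+2.58)] / -4250 = -0.01598
h(682943, 5187840) = 165.85 + (+0.003671)·(-255) + (-0.01598)·(-175) = 165.85 -0.936 +2.796 = 167.710 m.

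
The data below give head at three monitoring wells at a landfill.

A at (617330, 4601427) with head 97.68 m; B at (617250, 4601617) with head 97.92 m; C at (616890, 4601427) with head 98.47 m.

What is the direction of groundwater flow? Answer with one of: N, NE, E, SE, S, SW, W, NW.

Differences from A: to B (Δx, Δy, Δh) = (-80, 190, +0.24); to C = (-440, 0, +0.79).
Determinant of the coordinate differences = (-80)·0 − (-440)·190 = 83600.
∂h/∂x = [(+0.24)·0 − (+0.79)·190] / 83600 = -0.001795
∂h/∂y = [(-80)·(+0.79) − (-440)·(+0.24)] / 83600 = +0.0005072
Flow = −∇h = (+0.001795 east, -0.0005072 north), which points east.

E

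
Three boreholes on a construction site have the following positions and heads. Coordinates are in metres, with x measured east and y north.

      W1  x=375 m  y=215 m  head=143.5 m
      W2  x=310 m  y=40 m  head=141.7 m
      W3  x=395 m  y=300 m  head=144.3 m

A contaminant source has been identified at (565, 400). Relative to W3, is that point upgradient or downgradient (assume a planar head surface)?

upgradient

Taking W1 as reference: W2−W1 = (-65, -175, -1.8); W3−W1 = (20, 85, +0.8).
Solve a·Δx + b·Δy = Δh: det = (-65)·85 − 20·(-175) = -2025.
∂h/∂x = [(-1.8)·85 − (+0.8)·(-175)] / -2025 = +0.006420
∂h/∂y = [(-65)·(+0.8) − 20·(-1.8)] / -2025 = +0.007901
Head at (565, 400) = 143.5 + (+0.006420)·(190) + (+0.007901)·(185) = 146.18 m.
That is higher than the 144.3 m at W3, so the point is upgradient.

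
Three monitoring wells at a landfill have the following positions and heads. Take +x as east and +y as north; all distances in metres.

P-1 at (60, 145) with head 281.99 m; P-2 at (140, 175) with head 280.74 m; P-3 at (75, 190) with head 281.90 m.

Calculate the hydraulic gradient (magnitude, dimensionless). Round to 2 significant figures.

With h = a·x + b·y + c and P-1 as origin, the differences give:
  80·a + 30·b = -1.25
  15·a + 45·b = -0.09
Eliminate b (×45 and ×30, subtract): 3150·a = -53.550 → a = ∂h/∂x = -0.01700
Back-substitute: b = ∂h/∂y = +0.003667.
|∇h| = √(-0.01700² + 0.003667²) = 0.01739

0.017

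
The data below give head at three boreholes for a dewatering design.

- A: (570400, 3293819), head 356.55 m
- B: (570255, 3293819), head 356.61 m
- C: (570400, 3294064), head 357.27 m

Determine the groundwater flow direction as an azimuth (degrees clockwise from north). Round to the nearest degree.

∂h/∂x = (356.61 − 356.55) / (570255 − 570400) = -0.0004138
∂h/∂y = (357.27 − 356.55) / (3294064 − 3293819) = +0.002939
Flow direction (−∇h) has components (+0.0004138 E, -0.002939 N).
Azimuth = atan2(E, N) = atan2(+0.0004138, -0.002939) = 172.0° ≈ 172°.

172°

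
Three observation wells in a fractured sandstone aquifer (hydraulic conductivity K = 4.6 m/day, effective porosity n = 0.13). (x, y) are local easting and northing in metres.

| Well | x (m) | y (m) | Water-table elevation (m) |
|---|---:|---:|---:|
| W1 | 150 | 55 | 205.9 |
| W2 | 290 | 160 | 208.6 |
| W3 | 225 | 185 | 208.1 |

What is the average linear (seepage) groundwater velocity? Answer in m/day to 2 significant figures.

0.55 m/day

With h = a·x + b·y + c and W1 as origin, the differences give:
  140·a + 105·b = +2.7
  75·a + 130·b = +2.2
Eliminate b (×130 and ×105, subtract): 10325·a = 120.00 → a = ∂h/∂x = +0.01162
Back-substitute: b = ∂h/∂y = +0.01022.
|∇h| = √(0.01162² + 0.01022²) = 0.01547
Seepage velocity v = K·i/n = 4.6 × 0.01547 / 0.13 = 0.5474 m/day.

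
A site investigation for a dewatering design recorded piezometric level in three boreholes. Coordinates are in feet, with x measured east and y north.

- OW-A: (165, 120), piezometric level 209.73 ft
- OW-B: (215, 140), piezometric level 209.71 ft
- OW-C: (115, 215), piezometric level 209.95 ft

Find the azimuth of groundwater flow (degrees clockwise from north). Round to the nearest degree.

Taking OW-A as reference: OW-B−OW-A = (50, 20, -0.02); OW-C−OW-A = (-50, 95, +0.22).
Solve a·Δx + b·Δy = Δh: det = 50·95 − (-50)·20 = 5750.
∂h/∂x = [(-0.02)·95 − (+0.22)·20] / 5750 = -0.001096
∂h/∂y = [50·(+0.22) − (-50)·(-0.02)] / 5750 = +0.001739
Flow direction (−∇h) has components (+0.001096 E, -0.001739 N).
Azimuth = atan2(E, N) = atan2(+0.001096, -0.001739) = 147.8° ≈ 148°.

148°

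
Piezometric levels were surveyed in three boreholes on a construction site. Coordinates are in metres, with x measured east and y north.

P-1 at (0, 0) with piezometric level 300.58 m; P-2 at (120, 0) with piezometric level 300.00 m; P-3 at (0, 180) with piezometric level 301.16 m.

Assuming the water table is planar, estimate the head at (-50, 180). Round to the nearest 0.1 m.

301.4 m

∂h/∂x = (300.00 − 300.58) / (120 − 0) = -0.004833
∂h/∂y = (301.16 − 300.58) / (180 − 0) = +0.003222
h(-50, 180) = 300.58 + (-0.004833)·(-50) + (+0.003222)·(180) = 300.58 +0.242 +0.580 = 301.402 m.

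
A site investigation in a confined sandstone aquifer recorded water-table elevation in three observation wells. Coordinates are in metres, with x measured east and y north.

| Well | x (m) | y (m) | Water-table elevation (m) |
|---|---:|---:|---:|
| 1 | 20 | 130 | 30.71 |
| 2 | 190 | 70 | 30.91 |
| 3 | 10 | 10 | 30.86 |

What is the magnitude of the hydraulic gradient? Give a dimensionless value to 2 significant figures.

Differences from 1: to 2 (Δx, Δy, Δh) = (170, -60, +0.20); to 3 = (-10, -120, +0.15).
Solve a·Δx + b·Δy = Δh: det = 170·(-120) − (-10)·(-60) = -21000.
∂h/∂x = [(+0.20)·(-120) − (+0.15)·(-60)] / -21000 = +0.0007143
∂h/∂y = [170·(+0.15) − (-10)·(+0.20)] / -21000 = -0.001310
|∇h| = √(0.0007143² + -0.001310²) = 0.001492

0.0015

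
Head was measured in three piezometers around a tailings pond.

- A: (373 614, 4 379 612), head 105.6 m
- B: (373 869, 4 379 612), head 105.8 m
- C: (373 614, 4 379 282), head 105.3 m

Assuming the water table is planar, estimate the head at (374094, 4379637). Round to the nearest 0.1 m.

∂h/∂x = (105.8 − 105.6) / (373869 − 373614) = +0.0007843
∂h/∂y = (105.3 − 105.6) / (4379282 − 4379612) = +0.0009091
h(374094, 4379637) = 105.6 + (+0.0007843)·(480) + (+0.0009091)·(25) = 105.6 +0.376 +0.023 = 105.999 m.

106.0 m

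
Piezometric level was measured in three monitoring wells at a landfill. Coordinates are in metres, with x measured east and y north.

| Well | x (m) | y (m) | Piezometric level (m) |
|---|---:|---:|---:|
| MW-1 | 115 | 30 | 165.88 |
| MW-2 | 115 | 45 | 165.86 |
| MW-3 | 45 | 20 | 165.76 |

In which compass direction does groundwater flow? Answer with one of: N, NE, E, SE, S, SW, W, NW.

NW

With h = a·x + b·y + c and MW-1 as origin, the differences give:
  0·a + 15·b = -0.02
  (-70)·a + (-10)·b = -0.12
Eliminate b (×(-10) and ×15, subtract): 1050·a = 2.000 → a = ∂h/∂x = +0.001905
Back-substitute: b = ∂h/∂y = -0.001333.
Flow = −∇h = (-0.001905 east, +0.001333 north), which points northwest.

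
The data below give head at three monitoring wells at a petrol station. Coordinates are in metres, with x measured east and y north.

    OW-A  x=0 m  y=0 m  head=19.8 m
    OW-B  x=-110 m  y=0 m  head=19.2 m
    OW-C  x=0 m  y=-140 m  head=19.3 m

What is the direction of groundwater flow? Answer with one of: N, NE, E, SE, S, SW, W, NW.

∂h/∂x = (19.2 − 19.8) / (-110 − 0) = +0.005455
∂h/∂y = (19.3 − 19.8) / (-140 − 0) = +0.003571
Flow = −∇h = (-0.005455 east, -0.003571 north), which points southwest.

SW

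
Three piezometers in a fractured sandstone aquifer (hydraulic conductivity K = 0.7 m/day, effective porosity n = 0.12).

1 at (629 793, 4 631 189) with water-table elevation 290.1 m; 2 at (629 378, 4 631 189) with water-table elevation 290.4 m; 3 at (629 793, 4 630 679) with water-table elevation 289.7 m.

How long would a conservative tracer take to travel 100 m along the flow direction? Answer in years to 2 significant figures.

44 years

∂h/∂x = (290.4 − 290.1) / (629378 − 629793) = -0.0007229
∂h/∂y = (289.7 − 290.1) / (4630679 − 4631189) = +0.0007843
|∇h| = √(-0.0007229² + 0.0007843²) = 0.001067
Seepage velocity v = K·i/n = 0.7 × 0.001067 / 0.12 = 0.006224 m/day.
t = 100 / 0.006224 = 1.607e+04 days = 44 years.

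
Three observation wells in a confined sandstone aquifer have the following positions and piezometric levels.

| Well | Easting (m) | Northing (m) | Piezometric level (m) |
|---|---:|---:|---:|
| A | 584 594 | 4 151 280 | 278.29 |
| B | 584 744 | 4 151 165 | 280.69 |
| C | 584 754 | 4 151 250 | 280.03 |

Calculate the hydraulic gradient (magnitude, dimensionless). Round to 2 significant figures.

Taking A as reference: B−A = (150, -115, +2.40); C−A = (160, -30, +1.74).
Determinant of the coordinate differences = 150·(-30) − 160·(-115) = 13900.
∂h/∂x = [(+2.40)·(-30) − (+1.74)·(-115)] / 13900 = +0.009216
∂h/∂y = [150·(+1.74) − 160·(+2.40)] / 13900 = -0.008849
|∇h| = √(0.009216² + -0.008849²) = 0.01278

0.013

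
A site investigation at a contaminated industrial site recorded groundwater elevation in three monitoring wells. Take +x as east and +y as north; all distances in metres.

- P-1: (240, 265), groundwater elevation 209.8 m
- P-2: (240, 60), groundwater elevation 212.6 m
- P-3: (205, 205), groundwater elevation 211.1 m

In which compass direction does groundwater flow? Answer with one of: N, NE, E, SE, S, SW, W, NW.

NE

Differences from P-1: to P-2 (Δx, Δy, Δh) = (0, -205, +2.8); to P-3 = (-35, -60, +1.3).
Determinant of the coordinate differences = 0·(-60) − (-35)·(-205) = -7175.
∂h/∂x = [(+2.8)·(-60) − (+1.3)·(-205)] / -7175 = -0.01373
∂h/∂y = [0·(+1.3) − (-35)·(+2.8)] / -7175 = -0.01366
Flow = −∇h = (+0.01373 east, +0.01366 north), which points northeast.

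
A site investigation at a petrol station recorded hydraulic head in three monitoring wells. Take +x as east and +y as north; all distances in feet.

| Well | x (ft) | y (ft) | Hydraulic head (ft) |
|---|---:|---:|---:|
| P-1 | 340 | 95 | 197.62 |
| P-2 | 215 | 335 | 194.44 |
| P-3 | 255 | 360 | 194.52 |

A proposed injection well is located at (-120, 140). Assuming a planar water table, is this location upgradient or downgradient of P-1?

Taking P-1 as reference: P-2−P-1 = (-125, 240, -3.18); P-3−P-1 = (-85, 265, -3.10).
Solve a·Δx + b·Δy = Δh: det = (-125)·265 − (-85)·240 = -12725.
∂h/∂x = [(-3.18)·265 − (-3.10)·240] / -12725 = +0.007756
∂h/∂y = [(-125)·(-3.10) − (-85)·(-3.18)] / -12725 = -0.009210
Head at (-120, 140) = 197.62 + (+0.007756)·(-460) + (-0.009210)·(45) = 193.64 ft.
That is lower than the 197.62 ft at P-1, so the point is downgradient.

downgradient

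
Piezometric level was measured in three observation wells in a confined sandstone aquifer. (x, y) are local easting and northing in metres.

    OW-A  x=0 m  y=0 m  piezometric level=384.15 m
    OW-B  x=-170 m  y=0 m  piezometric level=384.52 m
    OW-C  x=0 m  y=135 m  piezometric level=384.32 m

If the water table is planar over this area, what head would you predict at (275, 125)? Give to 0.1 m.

383.7 m

∂h/∂x = (384.52 − 384.15) / (-170 − 0) = -0.002176
∂h/∂y = (384.32 − 384.15) / (135 − 0) = +0.001259
h(275, 125) = 384.15 + (-0.002176)·(275) + (+0.001259)·(125) = 384.15 -0.599 +0.157 = 383.709 m.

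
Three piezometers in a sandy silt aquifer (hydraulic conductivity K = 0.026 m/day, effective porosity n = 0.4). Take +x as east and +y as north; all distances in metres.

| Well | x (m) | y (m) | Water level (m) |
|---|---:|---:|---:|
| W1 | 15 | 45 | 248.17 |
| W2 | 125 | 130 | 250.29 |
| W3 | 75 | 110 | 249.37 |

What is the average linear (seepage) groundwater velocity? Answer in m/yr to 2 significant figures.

0.42 m/yr

Taking W1 as reference: W2−W1 = (110, 85, +2.12); W3−W1 = (60, 65, +1.20).
Determinant of the coordinate differences = 110·65 − 60·85 = 2050.
∂h/∂x = [(+2.12)·65 − (+1.20)·85] / 2050 = +0.01746
∂h/∂y = [110·(+1.20) − 60·(+2.12)] / 2050 = +0.002341
|∇h| = √(0.01746² + 0.002341²) = 0.01762
Seepage velocity v = K·i/n = 0.026 × 0.01762 / 0.4 = 0.001145 m/day = 0.4182 m/yr.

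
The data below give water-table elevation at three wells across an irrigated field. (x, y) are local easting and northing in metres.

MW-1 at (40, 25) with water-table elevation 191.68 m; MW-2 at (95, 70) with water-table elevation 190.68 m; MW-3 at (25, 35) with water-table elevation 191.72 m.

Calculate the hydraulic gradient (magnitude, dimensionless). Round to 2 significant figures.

0.014

With h = a·x + b·y + c and MW-1 as origin, the differences give:
  55·a + 45·b = -1.00
  (-15)·a + 10·b = +0.04
Eliminate b (×10 and ×45, subtract): 1225·a = -11.800 → a = ∂h/∂x = -0.009633
Back-substitute: b = ∂h/∂y = -0.01045.
|∇h| = √(-0.009633² + -0.01045²) = 0.01421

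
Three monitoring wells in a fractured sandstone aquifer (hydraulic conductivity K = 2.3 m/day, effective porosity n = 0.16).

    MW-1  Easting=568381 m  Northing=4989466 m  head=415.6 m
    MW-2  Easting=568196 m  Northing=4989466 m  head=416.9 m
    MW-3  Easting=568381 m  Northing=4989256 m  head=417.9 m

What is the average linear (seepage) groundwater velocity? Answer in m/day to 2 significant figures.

0.19 m/day

∂h/∂x = (416.9 − 415.6) / (568196 − 568381) = -0.007027
∂h/∂y = (417.9 − 415.6) / (4989256 − 4989466) = -0.01095
|∇h| = √(-0.007027² + -0.01095²) = 0.01301
Seepage velocity v = K·i/n = 2.3 × 0.01301 / 0.16 = 0.187 m/day.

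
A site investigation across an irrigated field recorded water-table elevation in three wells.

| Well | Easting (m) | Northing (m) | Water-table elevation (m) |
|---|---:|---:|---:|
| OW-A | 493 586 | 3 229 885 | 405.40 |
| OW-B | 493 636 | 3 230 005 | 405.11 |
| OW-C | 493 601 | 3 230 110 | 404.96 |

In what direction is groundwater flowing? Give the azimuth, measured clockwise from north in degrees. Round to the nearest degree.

Three-point gradient (reference OW-A): Δ to OW-B = (50, 120, -0.29), Δ to OW-C = (15, 225, -0.44).
∂h/∂x = -0.001317, ∂h/∂y = -0.001868 (det = 9450).
Flow direction (−∇h) has components (+0.001317 E, +0.001868 N).
Azimuth = atan2(E, N) = atan2(+0.001317, +0.001868) = 35.2° ≈ 035°.

035°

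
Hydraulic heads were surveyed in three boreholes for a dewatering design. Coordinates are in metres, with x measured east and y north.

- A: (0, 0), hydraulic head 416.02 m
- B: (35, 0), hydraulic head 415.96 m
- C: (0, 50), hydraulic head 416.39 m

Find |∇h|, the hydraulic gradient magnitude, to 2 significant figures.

∂h/∂x = (415.96 − 416.02) / (35 − 0) = -0.001714
∂h/∂y = (416.39 − 416.02) / (50 − 0) = +0.007400
|∇h| = √(-0.001714² + 0.007400²) = 0.007596

0.0076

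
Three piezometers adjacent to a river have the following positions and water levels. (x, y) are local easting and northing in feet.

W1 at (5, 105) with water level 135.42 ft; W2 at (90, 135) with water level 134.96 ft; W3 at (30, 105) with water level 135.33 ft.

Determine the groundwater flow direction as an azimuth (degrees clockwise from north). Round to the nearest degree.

035°

With h = a·x + b·y + c and W1 as origin, the differences give:
  85·a + 30·b = -0.46
  25·a + 0·b = -0.09
Eliminate b (×0 and ×30, subtract): -750·a = 2.700 → a = ∂h/∂x = -0.003600
Back-substitute: b = ∂h/∂y = -0.005133.
Flow direction (−∇h) has components (+0.003600 E, +0.005133 N).
Azimuth = atan2(E, N) = atan2(+0.003600, +0.005133) = 35.0° ≈ 035°.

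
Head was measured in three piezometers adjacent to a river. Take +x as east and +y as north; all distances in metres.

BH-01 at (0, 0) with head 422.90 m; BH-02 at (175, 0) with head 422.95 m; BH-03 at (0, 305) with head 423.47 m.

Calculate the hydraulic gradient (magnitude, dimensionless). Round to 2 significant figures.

∂h/∂x = (422.95 − 422.90) / (175 − 0) = +0.0002857
∂h/∂y = (423.47 − 422.90) / (305 − 0) = +0.001869
|∇h| = √(0.0002857² + 0.001869²) = 0.001891

0.0019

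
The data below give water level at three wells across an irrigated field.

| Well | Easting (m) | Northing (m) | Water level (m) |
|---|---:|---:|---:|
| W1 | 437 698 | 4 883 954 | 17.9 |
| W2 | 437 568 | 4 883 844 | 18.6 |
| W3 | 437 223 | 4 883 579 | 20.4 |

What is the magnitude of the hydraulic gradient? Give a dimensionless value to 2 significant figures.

0.0042

With h = a·x + b·y + c and W1 as origin, the differences give:
  (-130)·a + (-110)·b = +0.7
  (-475)·a + (-375)·b = +2.5
Eliminate b (×(-375) and ×(-110), subtract): -3500·a = 12.50 → a = ∂h/∂x = -0.003571
Back-substitute: b = ∂h/∂y = -0.002143.
|∇h| = √(-0.003571² + -0.002143²) = 0.004165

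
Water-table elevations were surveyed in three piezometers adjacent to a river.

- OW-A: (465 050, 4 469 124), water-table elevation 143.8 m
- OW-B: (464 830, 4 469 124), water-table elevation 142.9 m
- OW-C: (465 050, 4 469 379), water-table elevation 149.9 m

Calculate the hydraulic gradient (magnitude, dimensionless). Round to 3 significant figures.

∂h/∂x = (142.9 − 143.8) / (464830 − 465050) = +0.004091
∂h/∂y = (149.9 − 143.8) / (4469379 − 4469124) = +0.02392
|∇h| = √(0.004091² + 0.02392²) = 0.02427

0.0243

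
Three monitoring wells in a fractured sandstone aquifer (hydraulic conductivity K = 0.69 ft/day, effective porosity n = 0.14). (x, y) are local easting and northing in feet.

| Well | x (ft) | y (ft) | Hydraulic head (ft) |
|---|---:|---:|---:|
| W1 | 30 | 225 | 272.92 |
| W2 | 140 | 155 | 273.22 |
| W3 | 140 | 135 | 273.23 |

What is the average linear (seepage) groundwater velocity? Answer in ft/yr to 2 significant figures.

With h = a·x + b·y + c and W1 as origin, the differences give:
  110·a + (-70)·b = +0.30
  110·a + (-90)·b = +0.31
Eliminate b (×(-90) and ×(-70), subtract): -2200·a = -5.300 → a = ∂h/∂x = +0.002409
Back-substitute: b = ∂h/∂y = -0.0005000.
|∇h| = √(0.002409² + -0.0005000²) = 0.00246
Seepage velocity v = K·i/n = 0.69 × 0.00246 / 0.14 = 0.01212 ft/day = 4.427 ft/yr.

4.4 ft/yr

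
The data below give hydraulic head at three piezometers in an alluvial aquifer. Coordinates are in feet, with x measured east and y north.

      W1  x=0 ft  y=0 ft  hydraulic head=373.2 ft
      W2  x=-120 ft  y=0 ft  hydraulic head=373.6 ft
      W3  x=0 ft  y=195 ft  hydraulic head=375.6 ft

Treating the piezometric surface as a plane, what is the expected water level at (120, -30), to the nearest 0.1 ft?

372.4 ft

∂h/∂x = (373.6 − 373.2) / (-120 − 0) = -0.003333
∂h/∂y = (375.6 − 373.2) / (195 − 0) = +0.01231
h(120, -30) = 373.2 + (-0.003333)·(120) + (+0.01231)·(-30) = 373.2 -0.400 -0.369 = 372.431 ft.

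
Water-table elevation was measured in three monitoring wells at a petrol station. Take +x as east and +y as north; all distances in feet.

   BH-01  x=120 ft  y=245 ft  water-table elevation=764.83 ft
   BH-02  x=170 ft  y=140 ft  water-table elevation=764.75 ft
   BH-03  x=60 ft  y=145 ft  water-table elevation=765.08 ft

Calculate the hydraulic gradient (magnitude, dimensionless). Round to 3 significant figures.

Three-point gradient (reference BH-01): Δ to BH-02 = (50, -105, -0.08), Δ to BH-03 = (-60, -100, +0.25).
∂h/∂x = -0.003031, ∂h/∂y = -0.0006814 (det = -11300).
|∇h| = √(-0.003031² + -0.0006814²) = 0.003107

0.00311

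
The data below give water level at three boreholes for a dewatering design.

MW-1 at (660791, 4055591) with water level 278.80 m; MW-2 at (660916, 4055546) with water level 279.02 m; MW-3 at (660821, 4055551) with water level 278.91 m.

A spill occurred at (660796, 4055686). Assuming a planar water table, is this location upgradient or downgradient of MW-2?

Differences from MW-1: to MW-2 (Δx, Δy, Δh) = (125, -45, +0.22); to MW-3 = (30, -40, +0.11).
Solve a·Δx + b·Δy = Δh: det = 125·(-40) − 30·(-45) = -3650.
∂h/∂x = [(+0.22)·(-40) − (+0.11)·(-45)] / -3650 = +0.001055
∂h/∂y = [125·(+0.11) − 30·(+0.22)] / -3650 = -0.001959
Head at (660796, 4055686) = 278.80 + (+0.001055)·(5) + (-0.001959)·(95) = 278.62 m.
That is lower than the 279.02 m at MW-2, so the point is downgradient.

downgradient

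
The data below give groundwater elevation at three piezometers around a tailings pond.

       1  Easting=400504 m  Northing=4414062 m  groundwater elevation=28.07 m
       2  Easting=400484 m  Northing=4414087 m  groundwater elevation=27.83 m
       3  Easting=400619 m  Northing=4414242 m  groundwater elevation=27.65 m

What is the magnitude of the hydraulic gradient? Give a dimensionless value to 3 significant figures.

0.00751

Differences from 1: to 2 (Δx, Δy, Δh) = (-20, 25, -0.24); to 3 = (115, 180, -0.42).
Solve a·Δx + b·Δy = Δh: det = (-20)·180 − 115·25 = -6475.
∂h/∂x = [(-0.24)·180 − (-0.42)·25] / -6475 = +0.005050
∂h/∂y = [(-20)·(-0.42) − 115·(-0.24)] / -6475 = -0.005560
|∇h| = √(0.005050² + -0.005560²) = 0.007511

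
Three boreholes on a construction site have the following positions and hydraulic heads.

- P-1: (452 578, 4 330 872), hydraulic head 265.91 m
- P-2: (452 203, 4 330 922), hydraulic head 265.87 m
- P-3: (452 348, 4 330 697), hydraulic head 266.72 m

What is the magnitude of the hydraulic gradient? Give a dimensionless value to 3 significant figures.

0.00408

With h = a·x + b·y + c and P-1 as origin, the differences give:
  (-375)·a + 50·b = -0.04
  (-230)·a + (-175)·b = +0.81
Eliminate b (×(-175) and ×50, subtract): 77125·a = -33.500 → a = ∂h/∂x = -0.0004344
Back-substitute: b = ∂h/∂y = -0.004058.
|∇h| = √(-0.0004344² + -0.004058²) = 0.004081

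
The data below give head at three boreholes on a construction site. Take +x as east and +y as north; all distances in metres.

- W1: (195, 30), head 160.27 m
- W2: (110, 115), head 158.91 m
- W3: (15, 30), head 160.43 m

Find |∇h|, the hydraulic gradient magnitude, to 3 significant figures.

0.0169

Three-point gradient (reference W1): Δ to W2 = (-85, 85, -1.36), Δ to W3 = (-180, 0, +0.16).
∂h/∂x = -0.0008889, ∂h/∂y = -0.01689 (det = 15300).
|∇h| = √(-0.0008889² + -0.01689²) = 0.01691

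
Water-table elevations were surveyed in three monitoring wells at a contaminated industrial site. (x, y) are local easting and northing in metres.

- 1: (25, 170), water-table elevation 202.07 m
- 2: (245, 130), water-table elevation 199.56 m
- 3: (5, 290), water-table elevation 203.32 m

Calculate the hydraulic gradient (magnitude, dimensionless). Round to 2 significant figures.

Taking 1 as reference: 2−1 = (220, -40, -2.51); 3−1 = (-20, 120, +1.25).
Determinant of the coordinate differences = 220·120 − (-20)·(-40) = 25600.
∂h/∂x = [(-2.51)·120 − (+1.25)·(-40)] / 25600 = -0.009812
∂h/∂y = [220·(+1.25) − (-20)·(-2.51)] / 25600 = +0.008781
|∇h| = √(-0.009812² + 0.008781²) = 0.01317

0.013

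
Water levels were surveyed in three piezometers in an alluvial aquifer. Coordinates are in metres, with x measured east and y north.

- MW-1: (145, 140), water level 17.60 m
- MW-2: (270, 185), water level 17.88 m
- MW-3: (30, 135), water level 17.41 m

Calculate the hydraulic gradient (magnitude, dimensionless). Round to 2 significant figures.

Taking MW-1 as reference: MW-2−MW-1 = (125, 45, +0.28); MW-3−MW-1 = (-115, -5, -0.19).
Solve a·Δx + b·Δy = Δh: det = 125·(-5) − (-115)·45 = 4550.
∂h/∂x = [(+0.28)·(-5) − (-0.19)·45] / 4550 = +0.001571
∂h/∂y = [125·(-0.19) − (-115)·(+0.28)] / 4550 = +0.001857
|∇h| = √(0.001571² + 0.001857²) = 0.002432

0.0024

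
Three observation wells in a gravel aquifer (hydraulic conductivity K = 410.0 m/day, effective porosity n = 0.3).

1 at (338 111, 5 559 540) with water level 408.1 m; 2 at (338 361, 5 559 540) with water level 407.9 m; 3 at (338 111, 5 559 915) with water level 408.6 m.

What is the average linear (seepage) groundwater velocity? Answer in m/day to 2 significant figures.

∂h/∂x = (407.9 − 408.1) / (338361 − 338111) = -0.0008000
∂h/∂y = (408.6 − 408.1) / (5559915 − 5559540) = +0.001333
|∇h| = √(-0.0008000² + 0.001333²) = 0.001555
Seepage velocity v = K·i/n = 410.0 × 0.001555 / 0.3 = 2.125 m/day.

2.1 m/day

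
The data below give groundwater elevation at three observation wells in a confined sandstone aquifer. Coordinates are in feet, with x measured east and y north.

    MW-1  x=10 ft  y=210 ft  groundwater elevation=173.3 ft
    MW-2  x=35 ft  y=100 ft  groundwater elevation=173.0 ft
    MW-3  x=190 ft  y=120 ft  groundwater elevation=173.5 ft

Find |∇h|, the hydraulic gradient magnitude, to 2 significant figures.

Taking MW-1 as reference: MW-2−MW-1 = (25, -110, -0.3); MW-3−MW-1 = (180, -90, +0.2).
Solve a·Δx + b·Δy = Δh: det = 25·(-90) − 180·(-110) = 17550.
∂h/∂x = [(-0.3)·(-90) − (+0.2)·(-110)] / 17550 = +0.002792
∂h/∂y = [25·(+0.2) − 180·(-0.3)] / 17550 = +0.003362
|∇h| = √(0.002792² + 0.003362²) = 0.00437

0.0044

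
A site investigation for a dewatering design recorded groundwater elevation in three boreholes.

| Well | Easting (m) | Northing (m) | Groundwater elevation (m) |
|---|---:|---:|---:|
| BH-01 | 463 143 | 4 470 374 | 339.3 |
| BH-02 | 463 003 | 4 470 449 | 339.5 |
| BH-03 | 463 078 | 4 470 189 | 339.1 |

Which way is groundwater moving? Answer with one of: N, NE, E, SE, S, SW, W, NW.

Three-point gradient (reference BH-01): Δ to BH-02 = (-140, 75, +0.2), Δ to BH-03 = (-65, -185, -0.2).
∂h/∂x = -0.0007149, ∂h/∂y = +0.001332 (det = 30775).
Flow = −∇h = (+0.0007149 east, -0.001332 north), which points southeast.

SE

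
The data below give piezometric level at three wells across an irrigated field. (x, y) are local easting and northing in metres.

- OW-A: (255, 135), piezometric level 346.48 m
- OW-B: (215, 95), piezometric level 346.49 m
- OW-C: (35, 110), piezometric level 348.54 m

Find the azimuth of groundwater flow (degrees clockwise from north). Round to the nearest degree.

134°

Differences from OW-A: to OW-B (Δx, Δy, Δh) = (-40, -40, +0.01); to OW-C = (-220, -25, +2.06).
Determinant of the coordinate differences = (-40)·(-25) − (-220)·(-40) = -7800.
∂h/∂x = [(+0.01)·(-25) − (+2.06)·(-40)] / -7800 = -0.01053
∂h/∂y = [(-40)·(+2.06) − (-220)·(+0.01)] / -7800 = +0.01028
Flow direction (−∇h) has components (+0.01053 E, -0.01028 N).
Azimuth = atan2(E, N) = atan2(+0.01053, -0.01028) = 134.3° ≈ 134°.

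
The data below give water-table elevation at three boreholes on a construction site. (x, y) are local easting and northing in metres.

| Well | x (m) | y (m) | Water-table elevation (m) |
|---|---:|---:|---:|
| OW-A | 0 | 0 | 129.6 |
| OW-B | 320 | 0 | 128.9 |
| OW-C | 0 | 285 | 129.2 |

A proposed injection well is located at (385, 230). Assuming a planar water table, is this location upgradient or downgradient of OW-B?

∂h/∂x = (128.9 − 129.6) / (320 − 0) = -0.002187
∂h/∂y = (129.2 − 129.6) / (285 − 0) = -0.001404
Head at (385, 230) = 129.6 + (-0.002187)·(385) + (-0.001404)·(230) = 128.44 m.
That is lower than the 128.9 m at OW-B, so the point is downgradient.

downgradient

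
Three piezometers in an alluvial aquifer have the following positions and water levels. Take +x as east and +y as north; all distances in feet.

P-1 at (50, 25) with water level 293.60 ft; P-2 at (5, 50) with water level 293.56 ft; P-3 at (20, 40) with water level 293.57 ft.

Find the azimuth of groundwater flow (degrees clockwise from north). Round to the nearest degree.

With h = a·x + b·y + c and P-1 as origin, the differences give:
  (-45)·a + 25·b = -0.04
  (-30)·a + 15·b = -0.03
Eliminate b (×15 and ×25, subtract): 75·a = 0.150 → a = ∂h/∂x = +0.002000
Back-substitute: b = ∂h/∂y = +0.002000.
Flow direction (−∇h) has components (-0.002000 E, -0.002000 N).
Azimuth = atan2(E, N) = atan2(-0.002000, -0.002000) = 225.0° ≈ 225°.

225°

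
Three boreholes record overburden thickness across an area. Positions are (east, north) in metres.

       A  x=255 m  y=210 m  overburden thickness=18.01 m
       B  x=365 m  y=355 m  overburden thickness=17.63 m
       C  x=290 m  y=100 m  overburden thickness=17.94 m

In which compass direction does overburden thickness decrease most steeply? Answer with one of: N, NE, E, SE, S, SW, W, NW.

E

With d = a·x + b·y + c and A as origin, the differences give:
  110·a + 145·b = -0.38
  35·a + (-110)·b = -0.07
Eliminate b (×(-110) and ×145, subtract): -17175·a = 51.950 → a = ∂d/∂x = -0.003025
Back-substitute: b = ∂d/∂y = -0.0003261.
Steepest decrease is along −∇f = (+0.003025 E, +0.0003261 N) → east.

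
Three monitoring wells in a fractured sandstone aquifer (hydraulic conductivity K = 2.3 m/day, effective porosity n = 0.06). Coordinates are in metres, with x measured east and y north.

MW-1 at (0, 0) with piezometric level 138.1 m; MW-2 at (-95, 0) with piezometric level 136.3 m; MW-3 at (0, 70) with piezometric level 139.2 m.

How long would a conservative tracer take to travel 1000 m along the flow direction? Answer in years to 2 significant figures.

∂h/∂x = (136.3 − 138.1) / (-95 − 0) = +0.01895
∂h/∂y = (139.2 − 138.1) / (70 − 0) = +0.01571
|∇h| = √(0.01895² + 0.01571²) = 0.02462
Seepage velocity v = K·i/n = 2.3 × 0.02462 / 0.06 = 0.9438 m/day.
t = 1000 / 0.9438 = 1060 days = 2.9 years.

2.9 years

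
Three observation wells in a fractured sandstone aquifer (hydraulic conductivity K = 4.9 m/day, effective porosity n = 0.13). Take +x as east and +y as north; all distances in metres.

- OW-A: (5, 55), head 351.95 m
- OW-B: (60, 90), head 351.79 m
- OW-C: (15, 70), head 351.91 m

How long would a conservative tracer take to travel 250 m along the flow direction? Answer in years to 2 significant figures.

With h = a·x + b·y + c and OW-A as origin, the differences give:
  55·a + 35·b = -0.16
  10·a + 15·b = -0.04
Eliminate b (×15 and ×35, subtract): 475·a = -1.000 → a = ∂h/∂x = -0.002105
Back-substitute: b = ∂h/∂y = -0.001263.
|∇h| = √(-0.002105² + -0.001263²) = 0.002455
Seepage velocity v = K·i/n = 4.9 × 0.002455 / 0.13 = 0.09253 m/day.
t = 250 / 0.09253 = 2702 days = 7.4 years.

7.4 years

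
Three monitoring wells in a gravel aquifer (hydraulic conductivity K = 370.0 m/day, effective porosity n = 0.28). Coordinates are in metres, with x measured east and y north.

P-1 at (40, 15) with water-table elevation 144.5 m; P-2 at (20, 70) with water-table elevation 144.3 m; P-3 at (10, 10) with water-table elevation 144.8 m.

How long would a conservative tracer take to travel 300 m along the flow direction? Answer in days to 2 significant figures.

Taking P-1 as reference: P-2−P-1 = (-20, 55, -0.2); P-3−P-1 = (-30, -5, +0.3).
Determinant of the coordinate differences = (-20)·(-5) − (-30)·55 = 1750.
∂h/∂x = [(-0.2)·(-5) − (+0.3)·55] / 1750 = -0.008857
∂h/∂y = [(-20)·(+0.3) − (-30)·(-0.2)] / 1750 = -0.006857
|∇h| = √(-0.008857² + -0.006857²) = 0.0112
Seepage velocity v = K·i/n = 370.0 × 0.0112 / 0.28 = 14.8 m/day.
t = 300 / 14.8 = 20.27 days.

20 days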